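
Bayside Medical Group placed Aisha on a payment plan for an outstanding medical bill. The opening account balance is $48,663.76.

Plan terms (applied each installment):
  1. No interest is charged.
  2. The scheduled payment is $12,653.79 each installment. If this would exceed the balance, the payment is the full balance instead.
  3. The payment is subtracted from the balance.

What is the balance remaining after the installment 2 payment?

Installment 1: opening $48,663.76; payment $12,653.79; balance $36,009.97
Installment 2: opening $36,009.97; payment $12,653.79; balance $23,356.18

$23,356.18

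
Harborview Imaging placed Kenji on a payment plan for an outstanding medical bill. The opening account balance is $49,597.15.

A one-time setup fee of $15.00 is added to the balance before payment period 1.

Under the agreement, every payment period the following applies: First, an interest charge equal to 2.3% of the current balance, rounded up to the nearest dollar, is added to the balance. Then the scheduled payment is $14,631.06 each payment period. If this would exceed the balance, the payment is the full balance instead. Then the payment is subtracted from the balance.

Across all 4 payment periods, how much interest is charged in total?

$2,676.00

Payment period 1: opening $49,612.15; interest $1,142.00 → $50,754.15; payment $14,631.06; balance $36,123.09
Payment period 2: opening $36,123.09; interest $831.00 → $36,954.09; payment $14,631.06; balance $22,323.03
Payment period 3: opening $22,323.03; interest $514.00 → $22,837.03; payment $14,631.06; balance $8,205.97
Payment period 4: opening $8,205.97; interest $189.00 → $8,394.97; payment $8,394.97; balance $0.00
Total interest: $1,142.00 + $831.00 + $514.00 + $189.00 = $2,676.00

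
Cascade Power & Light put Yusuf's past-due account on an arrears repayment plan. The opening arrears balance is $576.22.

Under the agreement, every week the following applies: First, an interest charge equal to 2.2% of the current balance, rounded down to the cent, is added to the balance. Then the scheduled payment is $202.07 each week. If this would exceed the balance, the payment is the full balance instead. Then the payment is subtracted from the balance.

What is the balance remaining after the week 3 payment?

Week 1: opening $576.22; interest $12.67 → $588.89; payment $202.07; balance $386.82
Week 2: opening $386.82; interest $8.51 → $395.33; payment $202.07; balance $193.26
Week 3: opening $193.26; interest $4.25 → $197.51; payment $197.51; balance $0.00

$0.00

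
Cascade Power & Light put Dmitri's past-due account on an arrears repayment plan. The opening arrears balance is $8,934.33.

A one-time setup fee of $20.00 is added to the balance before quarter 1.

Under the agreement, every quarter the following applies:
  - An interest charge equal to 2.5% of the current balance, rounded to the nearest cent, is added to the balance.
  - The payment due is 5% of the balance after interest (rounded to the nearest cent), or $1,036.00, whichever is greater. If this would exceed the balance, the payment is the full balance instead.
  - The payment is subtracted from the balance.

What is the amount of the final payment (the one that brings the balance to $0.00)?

$891.59

# | Opening | Interest | Payment | End bal
1 | $8,954.33 | $223.86 | $1,036.00 | $8,142.19
2 | $8,142.19 | $203.55 | $1,036.00 | $7,309.74
3 | $7,309.74 | $182.74 | $1,036.00 | $6,456.48
4 | $6,456.48 | $161.41 | $1,036.00 | $5,581.89
5 | $5,581.89 | $139.55 | $1,036.00 | $4,685.44
6 | $4,685.44 | $117.14 | $1,036.00 | $3,766.58
7 | $3,766.58 | $94.16 | $1,036.00 | $2,824.74
8 | $2,824.74 | $70.62 | $1,036.00 | $1,859.36
9 | $1,859.36 | $46.48 | $1,036.00 | $869.84
10 | $869.84 | $21.75 | $891.59 | $0.00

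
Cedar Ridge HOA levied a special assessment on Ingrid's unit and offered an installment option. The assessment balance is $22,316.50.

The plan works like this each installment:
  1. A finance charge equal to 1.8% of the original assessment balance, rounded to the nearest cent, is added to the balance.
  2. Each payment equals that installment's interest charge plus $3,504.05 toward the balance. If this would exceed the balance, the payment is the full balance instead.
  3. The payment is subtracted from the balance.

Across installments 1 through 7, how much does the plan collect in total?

$25,128.40

# | Opening | Interest | Payment | End bal
1 | $22,316.50 | $401.70 | $3,905.75 | $18,812.45
2 | $18,812.45 | $401.70 | $3,905.75 | $15,308.40
3 | $15,308.40 | $401.70 | $3,905.75 | $11,804.35
4 | $11,804.35 | $401.70 | $3,905.75 | $8,300.30
5 | $8,300.30 | $401.70 | $3,905.75 | $4,796.25
6 | $4,796.25 | $401.70 | $3,905.75 | $1,292.20
7 | $1,292.20 | $401.70 | $1,693.90 | $0.00
Total paid: $25,128.40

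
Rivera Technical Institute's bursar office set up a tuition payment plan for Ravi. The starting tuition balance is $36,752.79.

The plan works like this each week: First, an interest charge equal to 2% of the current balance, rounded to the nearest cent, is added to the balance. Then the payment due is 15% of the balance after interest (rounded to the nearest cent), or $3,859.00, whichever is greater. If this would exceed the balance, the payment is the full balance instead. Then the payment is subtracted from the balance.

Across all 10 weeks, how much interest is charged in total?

# | Opening | Interest | Payment | End bal
1 | $36,752.79 | $735.06 | $5,623.18 | $31,864.67
2 | $31,864.67 | $637.29 | $4,875.29 | $27,626.67
3 | $27,626.67 | $552.53 | $4,226.88 | $23,952.32
4 | $23,952.32 | $479.05 | $3,859.00 | $20,572.37
5 | $20,572.37 | $411.45 | $3,859.00 | $17,124.82
6 | $17,124.82 | $342.50 | $3,859.00 | $13,608.32
7 | $13,608.32 | $272.17 | $3,859.00 | $10,021.49
8 | $10,021.49 | $200.43 | $3,859.00 | $6,362.92
9 | $6,362.92 | $127.26 | $3,859.00 | $2,631.18
10 | $2,631.18 | $52.62 | $2,683.80 | $0.00
Total interest: $735.06 + $637.29 + $552.53 + $479.05 + $411.45 + $342.50 + $272.17 + $200.43 + $127.26 + $52.62 = $3,810.36

$3,810.36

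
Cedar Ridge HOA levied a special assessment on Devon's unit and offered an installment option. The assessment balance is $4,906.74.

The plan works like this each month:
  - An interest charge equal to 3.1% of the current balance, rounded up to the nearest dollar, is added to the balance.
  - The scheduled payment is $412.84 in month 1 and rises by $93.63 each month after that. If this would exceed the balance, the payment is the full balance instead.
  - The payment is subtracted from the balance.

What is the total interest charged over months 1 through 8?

Month 1: $4,906.74 +$153.00 interest = $5,059.74; pay $412.84 → $4,646.90
Month 2: $4,646.90 +$145.00 interest = $4,791.90; pay $506.47 → $4,285.43
Month 3: $4,285.43 +$133.00 interest = $4,418.43; pay $600.10 → $3,818.33
Month 4: $3,818.33 +$119.00 interest = $3,937.33; pay $693.73 → $3,243.60
Month 5: $3,243.60 +$101.00 interest = $3,344.60; pay $787.36 → $2,557.24
Month 6: $2,557.24 +$80.00 interest = $2,637.24; pay $880.99 → $1,756.25
Month 7: $1,756.25 +$55.00 interest = $1,811.25; pay $974.62 → $836.63
Month 8: $836.63 +$26.00 interest = $862.63; pay $862.63 → $0.00
Total interest: $153.00 + $145.00 + $133.00 + $119.00 + $101.00 + $80.00 + $55.00 + $26.00 = $812.00

$812.00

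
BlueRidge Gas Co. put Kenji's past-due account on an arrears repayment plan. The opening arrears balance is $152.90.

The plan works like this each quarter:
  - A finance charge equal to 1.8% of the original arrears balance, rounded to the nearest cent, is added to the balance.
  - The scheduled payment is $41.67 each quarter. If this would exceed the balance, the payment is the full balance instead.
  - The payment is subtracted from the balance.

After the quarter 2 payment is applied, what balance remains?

$75.06

Quarter 1: $152.90 +$2.75 interest = $155.65; pay $41.67 → $113.98
Quarter 2: $113.98 +$2.75 interest = $116.73; pay $41.67 → $75.06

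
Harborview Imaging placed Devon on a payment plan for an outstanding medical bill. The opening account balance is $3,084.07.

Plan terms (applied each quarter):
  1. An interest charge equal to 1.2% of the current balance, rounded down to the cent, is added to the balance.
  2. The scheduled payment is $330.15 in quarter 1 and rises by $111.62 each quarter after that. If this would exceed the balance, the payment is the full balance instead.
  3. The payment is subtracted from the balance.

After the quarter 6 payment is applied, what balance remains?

$0.00

Quarter 1: $3,084.07 +$37.00 interest = $3,121.07; pay $330.15 → $2,790.92
Quarter 2: $2,790.92 +$33.49 interest = $2,824.41; pay $441.77 → $2,382.64
Quarter 3: $2,382.64 +$28.59 interest = $2,411.23; pay $553.39 → $1,857.84
Quarter 4: $1,857.84 +$22.29 interest = $1,880.13; pay $665.01 → $1,215.12
Quarter 5: $1,215.12 +$14.58 interest = $1,229.70; pay $776.63 → $453.07
Quarter 6: $453.07 +$5.43 interest = $458.50; pay $458.50 → $0.00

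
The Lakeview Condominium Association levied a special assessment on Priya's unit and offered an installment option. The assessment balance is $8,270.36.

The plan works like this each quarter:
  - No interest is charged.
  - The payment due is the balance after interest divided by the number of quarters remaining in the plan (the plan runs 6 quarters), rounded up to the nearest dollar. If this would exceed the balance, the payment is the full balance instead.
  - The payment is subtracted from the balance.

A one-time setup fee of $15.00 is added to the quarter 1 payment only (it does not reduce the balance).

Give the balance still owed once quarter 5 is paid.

# | Opening | Payment | Fee | End bal
1 | $8,270.36 | $1,379.00 | $15.00 | $6,891.36
2 | $6,891.36 | $1,379.00 | — | $5,512.36
3 | $5,512.36 | $1,379.00 | — | $4,133.36
4 | $4,133.36 | $1,378.00 | — | $2,755.36
5 | $2,755.36 | $1,378.00 | — | $1,377.36

$1,377.36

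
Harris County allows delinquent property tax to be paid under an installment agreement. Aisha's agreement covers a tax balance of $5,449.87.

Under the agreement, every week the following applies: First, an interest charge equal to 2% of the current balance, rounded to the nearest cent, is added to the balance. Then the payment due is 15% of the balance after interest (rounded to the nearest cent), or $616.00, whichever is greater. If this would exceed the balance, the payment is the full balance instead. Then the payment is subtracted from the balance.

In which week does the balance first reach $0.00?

10

# | Opening | Interest | Payment | End bal
1 | $5,449.87 | $109.00 | $833.83 | $4,725.04
2 | $4,725.04 | $94.50 | $722.93 | $4,096.61
3 | $4,096.61 | $81.93 | $626.78 | $3,551.76
4 | $3,551.76 | $71.04 | $616.00 | $3,006.80
5 | $3,006.80 | $60.14 | $616.00 | $2,450.94
6 | $2,450.94 | $49.02 | $616.00 | $1,883.96
7 | $1,883.96 | $37.68 | $616.00 | $1,305.64
8 | $1,305.64 | $26.11 | $616.00 | $715.75
9 | $715.75 | $14.32 | $616.00 | $114.07
10 | $114.07 | $2.28 | $116.35 | $0.00
Balance reaches $0.00 in week 10.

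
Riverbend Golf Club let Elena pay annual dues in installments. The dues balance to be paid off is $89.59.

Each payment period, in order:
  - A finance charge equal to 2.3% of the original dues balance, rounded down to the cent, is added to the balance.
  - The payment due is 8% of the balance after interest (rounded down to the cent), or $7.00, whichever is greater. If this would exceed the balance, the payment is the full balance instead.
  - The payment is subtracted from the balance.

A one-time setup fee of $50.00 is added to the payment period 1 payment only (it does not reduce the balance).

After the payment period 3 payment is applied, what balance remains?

# | Opening | Interest | Payment | Fee | End bal
1 | $89.59 | $2.06 | $7.33 | $50.00 | $84.32
2 | $84.32 | $2.06 | $7.00 | — | $79.38
3 | $79.38 | $2.06 | $7.00 | — | $74.44

$74.44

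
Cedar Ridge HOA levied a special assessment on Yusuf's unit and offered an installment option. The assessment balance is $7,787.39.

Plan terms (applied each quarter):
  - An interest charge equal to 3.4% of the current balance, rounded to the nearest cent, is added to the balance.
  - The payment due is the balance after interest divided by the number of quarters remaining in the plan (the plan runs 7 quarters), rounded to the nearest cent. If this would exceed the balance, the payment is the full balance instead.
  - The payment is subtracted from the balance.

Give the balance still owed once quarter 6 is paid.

Quarter 1: $7,787.39 +$264.77 interest = $8,052.16; pay $1,150.31 → $6,901.85
Quarter 2: $6,901.85 +$234.66 interest = $7,136.51; pay $1,189.42 → $5,947.09
Quarter 3: $5,947.09 +$202.20 interest = $6,149.29; pay $1,229.86 → $4,919.43
Quarter 4: $4,919.43 +$167.26 interest = $5,086.69; pay $1,271.67 → $3,815.02
Quarter 5: $3,815.02 +$129.71 interest = $3,944.73; pay $1,314.91 → $2,629.82
Quarter 6: $2,629.82 +$89.41 interest = $2,719.23; pay $1,359.62 → $1,359.61

$1,359.61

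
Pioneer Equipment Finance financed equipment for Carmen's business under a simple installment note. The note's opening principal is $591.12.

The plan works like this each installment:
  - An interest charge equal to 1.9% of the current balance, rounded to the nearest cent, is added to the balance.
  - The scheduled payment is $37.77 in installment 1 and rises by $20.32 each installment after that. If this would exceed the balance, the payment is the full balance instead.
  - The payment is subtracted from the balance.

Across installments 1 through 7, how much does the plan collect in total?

$645.04

Installment 1: opening $591.12; interest $11.23 → $602.35; payment $37.77; balance $564.58
Installment 2: opening $564.58; interest $10.73 → $575.31; payment $58.09; balance $517.22
Installment 3: opening $517.22; interest $9.83 → $527.05; payment $78.41; balance $448.64
Installment 4: opening $448.64; interest $8.52 → $457.16; payment $98.73; balance $358.43
Installment 5: opening $358.43; interest $6.81 → $365.24; payment $119.05; balance $246.19
Installment 6: opening $246.19; interest $4.68 → $250.87; payment $139.37; balance $111.50
Installment 7: opening $111.50; interest $2.12 → $113.62; payment $113.62; balance $0.00
Total paid: $645.04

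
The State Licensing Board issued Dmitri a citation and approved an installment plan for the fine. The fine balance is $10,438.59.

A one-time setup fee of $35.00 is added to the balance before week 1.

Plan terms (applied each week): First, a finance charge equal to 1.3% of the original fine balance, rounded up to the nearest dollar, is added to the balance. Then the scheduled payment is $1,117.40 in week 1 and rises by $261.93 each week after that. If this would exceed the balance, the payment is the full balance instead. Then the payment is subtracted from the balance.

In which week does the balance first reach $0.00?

7

Week 1: $10,473.59 +$136.00 interest = $10,609.59; pay $1,117.40 → $9,492.19
Week 2: $9,492.19 +$136.00 interest = $9,628.19; pay $1,379.33 → $8,248.86
Week 3: $8,248.86 +$136.00 interest = $8,384.86; pay $1,641.26 → $6,743.60
Week 4: $6,743.60 +$136.00 interest = $6,879.60; pay $1,903.19 → $4,976.41
Week 5: $4,976.41 +$136.00 interest = $5,112.41; pay $2,165.12 → $2,947.29
Week 6: $2,947.29 +$136.00 interest = $3,083.29; pay $2,427.05 → $656.24
Week 7: $656.24 +$136.00 interest = $792.24; pay $792.24 → $0.00
Balance reaches $0.00 in week 7.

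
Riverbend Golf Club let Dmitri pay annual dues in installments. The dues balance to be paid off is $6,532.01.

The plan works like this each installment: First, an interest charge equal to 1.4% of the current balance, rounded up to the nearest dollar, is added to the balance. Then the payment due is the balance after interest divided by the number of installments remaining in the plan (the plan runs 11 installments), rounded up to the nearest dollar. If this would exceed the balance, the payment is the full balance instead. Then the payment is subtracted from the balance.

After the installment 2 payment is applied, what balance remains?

Installment 1: $6,532.01 +$92.00 interest = $6,624.01; pay $603.00 → $6,021.01
Installment 2: $6,021.01 +$85.00 interest = $6,106.01; pay $611.00 → $5,495.01

$5,495.01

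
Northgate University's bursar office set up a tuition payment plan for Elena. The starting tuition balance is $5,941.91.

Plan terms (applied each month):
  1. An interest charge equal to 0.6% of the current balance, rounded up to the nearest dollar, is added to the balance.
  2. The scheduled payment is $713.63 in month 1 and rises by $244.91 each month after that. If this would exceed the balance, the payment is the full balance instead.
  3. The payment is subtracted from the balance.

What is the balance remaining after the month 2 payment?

$4,337.74

Month 1: opening $5,941.91; interest $36.00 → $5,977.91; payment $713.63; balance $5,264.28
Month 2: opening $5,264.28; interest $32.00 → $5,296.28; payment $958.54; balance $4,337.74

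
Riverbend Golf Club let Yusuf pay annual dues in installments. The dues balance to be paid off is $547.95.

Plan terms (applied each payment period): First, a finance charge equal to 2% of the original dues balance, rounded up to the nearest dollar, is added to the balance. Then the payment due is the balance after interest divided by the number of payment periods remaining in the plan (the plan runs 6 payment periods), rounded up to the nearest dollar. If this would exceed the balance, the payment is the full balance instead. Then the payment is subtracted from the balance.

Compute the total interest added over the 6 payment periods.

$66.00

Payment period 1: opening $547.95; interest $11.00 → $558.95; payment $94.00; balance $464.95
Payment period 2: opening $464.95; interest $11.00 → $475.95; payment $96.00; balance $379.95
Payment period 3: opening $379.95; interest $11.00 → $390.95; payment $98.00; balance $292.95
Payment period 4: opening $292.95; interest $11.00 → $303.95; payment $102.00; balance $201.95
Payment period 5: opening $201.95; interest $11.00 → $212.95; payment $107.00; balance $105.95
Payment period 6: opening $105.95; interest $11.00 → $116.95; payment $116.95; balance $0.00
Total interest: $11.00 + $11.00 + $11.00 + $11.00 + $11.00 + $11.00 = $66.00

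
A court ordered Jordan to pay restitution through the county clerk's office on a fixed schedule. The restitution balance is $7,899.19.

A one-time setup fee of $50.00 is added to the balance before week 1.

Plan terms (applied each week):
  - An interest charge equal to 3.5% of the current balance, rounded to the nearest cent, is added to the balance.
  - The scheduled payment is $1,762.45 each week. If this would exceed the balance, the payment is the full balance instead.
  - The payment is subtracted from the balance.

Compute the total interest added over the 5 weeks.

# | Opening | Interest | Payment | End bal
1 | $7,949.19 | $278.22 | $1,762.45 | $6,464.96
2 | $6,464.96 | $226.27 | $1,762.45 | $4,928.78
3 | $4,928.78 | $172.51 | $1,762.45 | $3,338.84
4 | $3,338.84 | $116.86 | $1,762.45 | $1,693.25
5 | $1,693.25 | $59.26 | $1,752.51 | $0.00
Total interest: $278.22 + $226.27 + $172.51 + $116.86 + $59.26 = $853.12

$853.12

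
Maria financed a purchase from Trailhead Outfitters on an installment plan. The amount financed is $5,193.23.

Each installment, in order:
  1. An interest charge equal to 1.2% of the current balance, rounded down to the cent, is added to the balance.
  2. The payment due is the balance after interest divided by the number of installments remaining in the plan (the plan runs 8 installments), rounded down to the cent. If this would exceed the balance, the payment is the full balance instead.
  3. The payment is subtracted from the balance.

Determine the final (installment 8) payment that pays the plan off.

$714.15

Installment 1: $5,193.23 +$62.31 interest = $5,255.54; pay $656.94 → $4,598.60
Installment 2: $4,598.60 +$55.18 interest = $4,653.78; pay $664.82 → $3,988.96
Installment 3: $3,988.96 +$47.86 interest = $4,036.82; pay $672.80 → $3,364.02
Installment 4: $3,364.02 +$40.36 interest = $3,404.38; pay $680.87 → $2,723.51
Installment 5: $2,723.51 +$32.68 interest = $2,756.19; pay $689.04 → $2,067.15
Installment 6: $2,067.15 +$24.80 interest = $2,091.95; pay $697.31 → $1,394.64
Installment 7: $1,394.64 +$16.73 interest = $1,411.37; pay $705.68 → $705.69
Installment 8: $705.69 +$8.46 interest = $714.15; pay $714.15 → $0.00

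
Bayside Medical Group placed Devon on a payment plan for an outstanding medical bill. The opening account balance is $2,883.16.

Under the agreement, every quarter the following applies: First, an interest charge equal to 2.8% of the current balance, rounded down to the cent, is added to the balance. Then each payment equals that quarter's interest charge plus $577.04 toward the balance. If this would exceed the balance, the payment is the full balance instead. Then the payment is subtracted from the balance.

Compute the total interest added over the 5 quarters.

$242.05

Quarter 1: $2,883.16 +$80.72 interest = $2,963.88; pay $657.76 → $2,306.12
Quarter 2: $2,306.12 +$64.57 interest = $2,370.69; pay $641.61 → $1,729.08
Quarter 3: $1,729.08 +$48.41 interest = $1,777.49; pay $625.45 → $1,152.04
Quarter 4: $1,152.04 +$32.25 interest = $1,184.29; pay $609.29 → $575.00
Quarter 5: $575.00 +$16.10 interest = $591.10; pay $591.10 → $0.00
Total interest: $80.72 + $64.57 + $48.41 + $32.25 + $16.10 = $242.05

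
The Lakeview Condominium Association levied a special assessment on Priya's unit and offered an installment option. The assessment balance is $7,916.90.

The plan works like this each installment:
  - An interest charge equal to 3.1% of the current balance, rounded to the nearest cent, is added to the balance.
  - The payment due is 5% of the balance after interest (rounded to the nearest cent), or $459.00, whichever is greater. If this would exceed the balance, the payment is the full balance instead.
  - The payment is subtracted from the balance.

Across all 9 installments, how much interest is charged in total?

$1,952.39

# | Opening | Interest | Payment | End bal
1 | $7,916.90 | $245.42 | $459.00 | $7,703.32
2 | $7,703.32 | $238.80 | $459.00 | $7,483.12
3 | $7,483.12 | $231.98 | $459.00 | $7,256.10
4 | $7,256.10 | $224.94 | $459.00 | $7,022.04
5 | $7,022.04 | $217.68 | $459.00 | $6,780.72
6 | $6,780.72 | $210.20 | $459.00 | $6,531.92
7 | $6,531.92 | $202.49 | $459.00 | $6,275.41
8 | $6,275.41 | $194.54 | $459.00 | $6,010.95
9 | $6,010.95 | $186.34 | $459.00 | $5,738.29
Total interest: $245.42 + $238.80 + $231.98 + $224.94 + $217.68 + $210.20 + $202.49 + $194.54 + $186.34 = $1,952.39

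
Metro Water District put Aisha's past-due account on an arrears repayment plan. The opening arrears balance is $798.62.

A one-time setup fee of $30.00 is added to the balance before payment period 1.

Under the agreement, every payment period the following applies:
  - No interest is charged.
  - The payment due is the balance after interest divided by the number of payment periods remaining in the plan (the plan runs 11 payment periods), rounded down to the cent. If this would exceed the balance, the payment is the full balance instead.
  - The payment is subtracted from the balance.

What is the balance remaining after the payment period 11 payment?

$0.00

Payment period 1: opening $828.62; payment $75.32; balance $753.30
Payment period 2: opening $753.30; payment $75.33; balance $677.97
Payment period 3: opening $677.97; payment $75.33; balance $602.64
Payment period 4: opening $602.64; payment $75.33; balance $527.31
Payment period 5: opening $527.31; payment $75.33; balance $451.98
Payment period 6: opening $451.98; payment $75.33; balance $376.65
Payment period 7: opening $376.65; payment $75.33; balance $301.32
Payment period 8: opening $301.32; payment $75.33; balance $225.99
Payment period 9: opening $225.99; payment $75.33; balance $150.66
Payment period 10: opening $150.66; payment $75.33; balance $75.33
Payment period 11: opening $75.33; payment $75.33; balance $0.00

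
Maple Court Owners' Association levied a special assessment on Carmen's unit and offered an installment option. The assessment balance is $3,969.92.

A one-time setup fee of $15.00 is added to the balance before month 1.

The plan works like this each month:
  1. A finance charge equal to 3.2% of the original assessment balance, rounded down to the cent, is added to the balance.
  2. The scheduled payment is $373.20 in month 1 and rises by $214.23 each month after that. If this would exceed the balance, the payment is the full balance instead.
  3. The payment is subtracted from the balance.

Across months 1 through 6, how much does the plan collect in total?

$4,747.10

Month 1: opening $3,984.92; interest $127.03 → $4,111.95; payment $373.20; balance $3,738.75
Month 2: opening $3,738.75; interest $127.03 → $3,865.78; payment $587.43; balance $3,278.35
Month 3: opening $3,278.35; interest $127.03 → $3,405.38; payment $801.66; balance $2,603.72
Month 4: opening $2,603.72; interest $127.03 → $2,730.75; payment $1,015.89; balance $1,714.86
Month 5: opening $1,714.86; interest $127.03 → $1,841.89; payment $1,230.12; balance $611.77
Month 6: opening $611.77; interest $127.03 → $738.80; payment $738.80; balance $0.00
Total paid: $4,747.10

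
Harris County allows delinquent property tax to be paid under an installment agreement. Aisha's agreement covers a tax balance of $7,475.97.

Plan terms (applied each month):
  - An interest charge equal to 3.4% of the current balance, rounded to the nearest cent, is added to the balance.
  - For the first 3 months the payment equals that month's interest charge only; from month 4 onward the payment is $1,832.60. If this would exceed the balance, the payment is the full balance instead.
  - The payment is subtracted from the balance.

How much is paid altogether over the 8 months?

$8,954.21

# | Opening | Interest | Payment | End bal
1 | $7,475.97 | $254.18 | $254.18 | $7,475.97
2 | $7,475.97 | $254.18 | $254.18 | $7,475.97
3 | $7,475.97 | $254.18 | $254.18 | $7,475.97
4 | $7,475.97 | $254.18 | $1,832.60 | $5,897.55
5 | $5,897.55 | $200.52 | $1,832.60 | $4,265.47
6 | $4,265.47 | $145.03 | $1,832.60 | $2,577.90
7 | $2,577.90 | $87.65 | $1,832.60 | $832.95
8 | $832.95 | $28.32 | $861.27 | $0.00
Total paid: $8,954.21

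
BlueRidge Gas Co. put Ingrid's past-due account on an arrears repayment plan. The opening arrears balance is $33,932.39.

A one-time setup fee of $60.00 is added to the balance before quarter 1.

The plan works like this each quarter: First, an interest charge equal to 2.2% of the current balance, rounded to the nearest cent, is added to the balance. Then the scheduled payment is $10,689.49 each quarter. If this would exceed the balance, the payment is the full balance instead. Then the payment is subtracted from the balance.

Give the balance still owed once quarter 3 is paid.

# | Opening | Interest | Payment | End bal
1 | $33,992.39 | $747.83 | $10,689.49 | $24,050.73
2 | $24,050.73 | $529.12 | $10,689.49 | $13,890.36
3 | $13,890.36 | $305.59 | $10,689.49 | $3,506.46

$3,506.46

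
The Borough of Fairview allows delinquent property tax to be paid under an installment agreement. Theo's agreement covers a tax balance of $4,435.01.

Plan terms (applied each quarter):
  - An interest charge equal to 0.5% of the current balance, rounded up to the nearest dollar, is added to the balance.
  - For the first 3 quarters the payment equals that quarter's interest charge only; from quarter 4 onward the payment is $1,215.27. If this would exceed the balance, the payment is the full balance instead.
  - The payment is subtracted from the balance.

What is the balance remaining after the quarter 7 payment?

Quarter 1: $4,435.01 +$23.00 interest = $4,458.01; pay $23.00 → $4,435.01
Quarter 2: $4,435.01 +$23.00 interest = $4,458.01; pay $23.00 → $4,435.01
Quarter 3: $4,435.01 +$23.00 interest = $4,458.01; pay $23.00 → $4,435.01
Quarter 4: $4,435.01 +$23.00 interest = $4,458.01; pay $1,215.27 → $3,242.74
Quarter 5: $3,242.74 +$17.00 interest = $3,259.74; pay $1,215.27 → $2,044.47
Quarter 6: $2,044.47 +$11.00 interest = $2,055.47; pay $1,215.27 → $840.20
Quarter 7: $840.20 +$5.00 interest = $845.20; pay $845.20 → $0.00

$0.00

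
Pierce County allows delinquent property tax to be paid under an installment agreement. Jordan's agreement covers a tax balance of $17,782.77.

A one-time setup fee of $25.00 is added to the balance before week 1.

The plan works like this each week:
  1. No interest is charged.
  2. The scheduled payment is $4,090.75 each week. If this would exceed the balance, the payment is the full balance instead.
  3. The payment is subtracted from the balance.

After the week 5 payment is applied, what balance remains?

$0.00

Week 1: $17,807.77 − $4,090.75 → $13,717.02
Week 2: $13,717.02 − $4,090.75 → $9,626.27
Week 3: $9,626.27 − $4,090.75 → $5,535.52
Week 4: $5,535.52 − $4,090.75 → $1,444.77
Week 5: $1,444.77 − $1,444.77 → $0.00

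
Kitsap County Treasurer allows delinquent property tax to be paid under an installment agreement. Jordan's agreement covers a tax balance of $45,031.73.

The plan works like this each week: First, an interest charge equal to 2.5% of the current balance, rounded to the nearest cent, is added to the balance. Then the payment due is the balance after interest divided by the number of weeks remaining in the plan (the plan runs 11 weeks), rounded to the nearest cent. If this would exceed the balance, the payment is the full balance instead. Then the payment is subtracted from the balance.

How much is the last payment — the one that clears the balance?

$5,371.41

# | Opening | Interest | Payment | End bal
1 | $45,031.73 | $1,125.79 | $4,196.14 | $41,961.38
2 | $41,961.38 | $1,049.03 | $4,301.04 | $38,709.37
3 | $38,709.37 | $967.73 | $4,408.57 | $35,268.53
4 | $35,268.53 | $881.71 | $4,518.78 | $31,631.46
5 | $31,631.46 | $790.79 | $4,631.75 | $27,790.50
6 | $27,790.50 | $694.76 | $4,747.54 | $23,737.72
7 | $23,737.72 | $593.44 | $4,866.23 | $19,464.93
8 | $19,464.93 | $486.62 | $4,987.89 | $14,963.66
9 | $14,963.66 | $374.09 | $5,112.58 | $10,225.17
10 | $10,225.17 | $255.63 | $5,240.40 | $5,240.40
11 | $5,240.40 | $131.01 | $5,371.41 | $0.00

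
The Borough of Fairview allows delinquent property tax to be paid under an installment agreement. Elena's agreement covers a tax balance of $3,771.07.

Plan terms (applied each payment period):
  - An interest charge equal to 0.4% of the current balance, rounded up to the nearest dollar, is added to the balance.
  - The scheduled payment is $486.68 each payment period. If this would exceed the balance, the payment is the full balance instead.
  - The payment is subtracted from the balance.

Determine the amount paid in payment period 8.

Payment period 1: $3,771.07 +$16.00 interest = $3,787.07; pay $486.68 → $3,300.39
Payment period 2: $3,300.39 +$14.00 interest = $3,314.39; pay $486.68 → $2,827.71
Payment period 3: $2,827.71 +$12.00 interest = $2,839.71; pay $486.68 → $2,353.03
Payment period 4: $2,353.03 +$10.00 interest = $2,363.03; pay $486.68 → $1,876.35
Payment period 5: $1,876.35 +$8.00 interest = $1,884.35; pay $486.68 → $1,397.67
Payment period 6: $1,397.67 +$6.00 interest = $1,403.67; pay $486.68 → $916.99
Payment period 7: $916.99 +$4.00 interest = $920.99; pay $486.68 → $434.31
Payment period 8: $434.31 +$2.00 interest = $436.31; pay $436.31 → $0.00

$436.31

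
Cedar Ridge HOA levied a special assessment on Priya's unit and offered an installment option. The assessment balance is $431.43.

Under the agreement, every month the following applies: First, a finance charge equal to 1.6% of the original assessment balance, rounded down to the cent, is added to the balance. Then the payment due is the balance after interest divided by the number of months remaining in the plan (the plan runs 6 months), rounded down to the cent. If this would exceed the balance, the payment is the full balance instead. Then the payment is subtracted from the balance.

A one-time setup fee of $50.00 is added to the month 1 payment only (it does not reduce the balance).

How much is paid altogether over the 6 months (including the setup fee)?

Month 1: $431.43 +$6.90 interest = $438.33; pay $73.05 (+ $50.00 fee) → $365.28
Month 2: $365.28 +$6.90 interest = $372.18; pay $74.43 → $297.75
Month 3: $297.75 +$6.90 interest = $304.65; pay $76.16 → $228.49
Month 4: $228.49 +$6.90 interest = $235.39; pay $78.46 → $156.93
Month 5: $156.93 +$6.90 interest = $163.83; pay $81.91 → $81.92
Month 6: $81.92 +$6.90 interest = $88.82; pay $88.82 → $0.00
Total paid: $522.83

$522.83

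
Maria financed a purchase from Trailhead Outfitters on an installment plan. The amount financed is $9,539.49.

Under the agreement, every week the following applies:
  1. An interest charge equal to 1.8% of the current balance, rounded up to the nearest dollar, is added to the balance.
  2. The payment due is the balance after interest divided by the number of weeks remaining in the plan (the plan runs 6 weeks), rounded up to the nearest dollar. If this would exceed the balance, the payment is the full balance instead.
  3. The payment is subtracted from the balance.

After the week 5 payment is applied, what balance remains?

# | Opening | Interest | Payment | End bal
1 | $9,539.49 | $172.00 | $1,619.00 | $8,092.49
2 | $8,092.49 | $146.00 | $1,648.00 | $6,590.49
3 | $6,590.49 | $119.00 | $1,678.00 | $5,031.49
4 | $5,031.49 | $91.00 | $1,708.00 | $3,414.49
5 | $3,414.49 | $62.00 | $1,739.00 | $1,737.49

$1,737.49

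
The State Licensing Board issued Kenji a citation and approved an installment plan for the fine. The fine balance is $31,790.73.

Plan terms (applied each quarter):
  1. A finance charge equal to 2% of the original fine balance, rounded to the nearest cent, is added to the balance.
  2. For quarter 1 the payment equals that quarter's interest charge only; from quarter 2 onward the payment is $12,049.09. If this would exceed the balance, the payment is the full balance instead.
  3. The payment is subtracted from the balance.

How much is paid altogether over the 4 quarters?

$34,333.97

# | Opening | Interest | Payment | End bal
1 | $31,790.73 | $635.81 | $635.81 | $31,790.73
2 | $31,790.73 | $635.81 | $12,049.09 | $20,377.45
3 | $20,377.45 | $635.81 | $12,049.09 | $8,964.17
4 | $8,964.17 | $635.81 | $9,599.98 | $0.00
Total paid: $34,333.97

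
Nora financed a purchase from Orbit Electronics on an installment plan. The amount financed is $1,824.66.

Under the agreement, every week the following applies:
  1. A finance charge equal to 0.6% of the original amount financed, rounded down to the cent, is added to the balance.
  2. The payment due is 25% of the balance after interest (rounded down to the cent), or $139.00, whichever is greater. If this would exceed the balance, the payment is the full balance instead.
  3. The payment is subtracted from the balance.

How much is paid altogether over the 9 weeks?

$1,923.12

Week 1: opening $1,824.66; interest $10.94 → $1,835.60; payment $458.90; balance $1,376.70
Week 2: opening $1,376.70; interest $10.94 → $1,387.64; payment $346.91; balance $1,040.73
Week 3: opening $1,040.73; interest $10.94 → $1,051.67; payment $262.91; balance $788.76
Week 4: opening $788.76; interest $10.94 → $799.70; payment $199.92; balance $599.78
Week 5: opening $599.78; interest $10.94 → $610.72; payment $152.68; balance $458.04
Week 6: opening $458.04; interest $10.94 → $468.98; payment $139.00; balance $329.98
Week 7: opening $329.98; interest $10.94 → $340.92; payment $139.00; balance $201.92
Week 8: opening $201.92; interest $10.94 → $212.86; payment $139.00; balance $73.86
Week 9: opening $73.86; interest $10.94 → $84.80; payment $84.80; balance $0.00
Total paid: $1,923.12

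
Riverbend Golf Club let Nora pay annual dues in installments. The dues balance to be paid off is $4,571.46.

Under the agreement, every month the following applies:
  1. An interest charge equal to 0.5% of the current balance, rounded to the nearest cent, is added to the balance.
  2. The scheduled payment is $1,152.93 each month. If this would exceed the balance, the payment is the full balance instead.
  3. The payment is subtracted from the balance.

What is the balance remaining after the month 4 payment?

Month 1: $4,571.46 +$22.86 interest = $4,594.32; pay $1,152.93 → $3,441.39
Month 2: $3,441.39 +$17.21 interest = $3,458.60; pay $1,152.93 → $2,305.67
Month 3: $2,305.67 +$11.53 interest = $2,317.20; pay $1,152.93 → $1,164.27
Month 4: $1,164.27 +$5.82 interest = $1,170.09; pay $1,152.93 → $17.16

$17.16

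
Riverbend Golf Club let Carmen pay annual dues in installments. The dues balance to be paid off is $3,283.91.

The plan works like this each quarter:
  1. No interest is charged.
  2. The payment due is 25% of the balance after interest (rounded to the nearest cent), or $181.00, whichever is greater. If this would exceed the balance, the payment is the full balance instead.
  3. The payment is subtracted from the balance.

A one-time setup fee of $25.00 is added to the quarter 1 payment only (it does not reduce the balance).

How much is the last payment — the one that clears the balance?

# | Opening | Payment | Fee | End bal
1 | $3,283.91 | $820.98 | $25.00 | $2,462.93
2 | $2,462.93 | $615.73 | — | $1,847.20
3 | $1,847.20 | $461.80 | — | $1,385.40
4 | $1,385.40 | $346.35 | — | $1,039.05
5 | $1,039.05 | $259.76 | — | $779.29
6 | $779.29 | $194.82 | — | $584.47
7 | $584.47 | $181.00 | — | $403.47
8 | $403.47 | $181.00 | — | $222.47
9 | $222.47 | $181.00 | — | $41.47
10 | $41.47 | $41.47 | — | $0.00

$41.47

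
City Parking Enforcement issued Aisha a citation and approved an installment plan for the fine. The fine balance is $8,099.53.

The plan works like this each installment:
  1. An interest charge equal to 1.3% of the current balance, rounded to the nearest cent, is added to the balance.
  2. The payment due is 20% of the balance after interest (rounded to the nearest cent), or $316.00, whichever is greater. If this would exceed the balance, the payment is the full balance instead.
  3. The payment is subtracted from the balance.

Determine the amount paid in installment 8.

$376.70

Installment 1: $8,099.53 +$105.29 interest = $8,204.82; pay $1,640.96 → $6,563.86
Installment 2: $6,563.86 +$85.33 interest = $6,649.19; pay $1,329.84 → $5,319.35
Installment 3: $5,319.35 +$69.15 interest = $5,388.50; pay $1,077.70 → $4,310.80
Installment 4: $4,310.80 +$56.04 interest = $4,366.84; pay $873.37 → $3,493.47
Installment 5: $3,493.47 +$45.42 interest = $3,538.89; pay $707.78 → $2,831.11
Installment 6: $2,831.11 +$36.80 interest = $2,867.91; pay $573.58 → $2,294.33
Installment 7: $2,294.33 +$29.83 interest = $2,324.16; pay $464.83 → $1,859.33
Installment 8: $1,859.33 +$24.17 interest = $1,883.50; pay $376.70 → $1,506.80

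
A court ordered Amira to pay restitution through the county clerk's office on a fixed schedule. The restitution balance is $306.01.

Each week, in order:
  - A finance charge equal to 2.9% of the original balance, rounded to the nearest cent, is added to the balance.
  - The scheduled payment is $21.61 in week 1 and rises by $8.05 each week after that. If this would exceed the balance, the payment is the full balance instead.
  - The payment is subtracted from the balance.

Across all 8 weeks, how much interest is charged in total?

Week 1: opening $306.01; interest $8.87 → $314.88; payment $21.61; balance $293.27
Week 2: opening $293.27; interest $8.87 → $302.14; payment $29.66; balance $272.48
Week 3: opening $272.48; interest $8.87 → $281.35; payment $37.71; balance $243.64
Week 4: opening $243.64; interest $8.87 → $252.51; payment $45.76; balance $206.75
Week 5: opening $206.75; interest $8.87 → $215.62; payment $53.81; balance $161.81
Week 6: opening $161.81; interest $8.87 → $170.68; payment $61.86; balance $108.82
Week 7: opening $108.82; interest $8.87 → $117.69; payment $69.91; balance $47.78
Week 8: opening $47.78; interest $8.87 → $56.65; payment $56.65; balance $0.00
Total interest: $8.87 + $8.87 + $8.87 + $8.87 + $8.87 + $8.87 + $8.87 + $8.87 = $70.96

$70.96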